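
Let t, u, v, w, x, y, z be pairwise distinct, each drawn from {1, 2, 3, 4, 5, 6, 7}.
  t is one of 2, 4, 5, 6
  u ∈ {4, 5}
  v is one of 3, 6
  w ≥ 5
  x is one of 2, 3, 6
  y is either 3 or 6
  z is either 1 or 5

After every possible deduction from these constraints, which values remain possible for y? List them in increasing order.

The 7 variables together cover exactly {1, 2, 3, 4, 5, 6, 7} — 7 values for 7 variables — and 1 appears only in z's list, so z = 1.
The 6 still-open variables together cover exactly {2, 3, 4, 5, 6, 7} — 6 values for 6 variables — and 7 appears only in w's list, so w = 7.
The 2 variables v and y are confined to {3, 6}, which locks those values in; drop them from t, x.
That leaves x = 2. Eliminate 2 elsewhere: t.
No further eliminations apply; y can still be any of 3, 6.

3, 6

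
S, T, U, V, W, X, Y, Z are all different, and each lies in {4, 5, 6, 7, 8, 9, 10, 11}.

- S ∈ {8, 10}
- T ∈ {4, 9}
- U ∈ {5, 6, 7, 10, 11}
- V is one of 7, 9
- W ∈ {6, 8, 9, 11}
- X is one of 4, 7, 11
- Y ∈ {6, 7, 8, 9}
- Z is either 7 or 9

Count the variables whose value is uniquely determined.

4

Among the 8 variables, 5 fits only U (and all 8 values in {4, 5, 6, 7, 8, 9, 10, 11} must be used), so U = 5.
The 7 still-open variables together cover exactly {4, 6, 7, 8, 9, 10, 11} — 7 values for 7 variables — and 10 appears only in S's list, so S = 10.
V and Z between them cover only {7, 9} — a naked pair. Remove those values from T, W, X, Y.
T has just one choice, so T = 4. So X can't be 4.
That leaves X = 11. So W can't be 11.
Determined: S=10, T=4, U=5, X=11. The other variables each still have more than one consistent value. That makes 4.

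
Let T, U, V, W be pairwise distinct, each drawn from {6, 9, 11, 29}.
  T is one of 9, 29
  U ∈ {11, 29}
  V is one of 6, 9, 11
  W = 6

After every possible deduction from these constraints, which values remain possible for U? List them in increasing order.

W has just one choice, so W = 6. Strike 6 from V.
No further eliminations apply; U can still be any of 11, 29.

11, 29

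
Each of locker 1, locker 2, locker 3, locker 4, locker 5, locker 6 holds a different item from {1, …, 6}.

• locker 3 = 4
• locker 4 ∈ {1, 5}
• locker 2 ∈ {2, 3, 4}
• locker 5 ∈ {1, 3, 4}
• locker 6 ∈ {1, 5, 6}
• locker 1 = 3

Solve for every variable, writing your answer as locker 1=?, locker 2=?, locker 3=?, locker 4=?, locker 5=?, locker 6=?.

locker 1=3, locker 2=2, locker 3=4, locker 4=5, locker 5=1, locker 6=6

locker 1 must be 3 (only option left). Eliminate 3 elsewhere: locker 2, locker 5.
locker 3 has just one choice, so locker 3 = 4. Eliminate 4 elsewhere: locker 2, locker 5.
locker 5 has just one choice, so locker 5 = 1. So locker 4, locker 6 can't be 1.
locker 2 must be 2 (only option left).
locker 4's domain is down to {5}, so locker 4 = 5. Remove 5 from locker 6.
locker 6 has just one choice, so locker 6 = 6.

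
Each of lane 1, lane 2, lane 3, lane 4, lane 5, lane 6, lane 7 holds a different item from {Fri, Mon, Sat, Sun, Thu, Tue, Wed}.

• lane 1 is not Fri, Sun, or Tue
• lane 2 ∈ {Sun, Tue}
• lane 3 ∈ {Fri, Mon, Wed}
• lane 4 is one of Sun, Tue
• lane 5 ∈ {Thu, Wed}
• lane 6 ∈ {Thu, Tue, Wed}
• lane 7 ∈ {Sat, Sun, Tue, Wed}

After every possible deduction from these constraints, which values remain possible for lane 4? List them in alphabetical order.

The 7 variables draw from only 7 values {Fri, Mon, Sat, Sun, Thu, Tue, Wed}, so each is used; only lane 3 can be Fri, hence lane 3 = Fri.
The 6 still-open variables draw from only 6 values {Mon, Sat, Sun, Thu, Tue, Wed}, so each is used; only lane 1 can be Mon, hence lane 1 = Mon.
Among the 5 still-open variables, Sat fits only lane 7 (and all 5 values in {Sat, Sun, Thu, Tue, Wed} must be used), so lane 7 = Sat.
lane 2 and lane 4 between them cover only {Sun, Tue} — a naked pair. Remove those values from lane 6.
No further eliminations apply; lane 4 can still be any of Sun, Tue.

Sun, Tue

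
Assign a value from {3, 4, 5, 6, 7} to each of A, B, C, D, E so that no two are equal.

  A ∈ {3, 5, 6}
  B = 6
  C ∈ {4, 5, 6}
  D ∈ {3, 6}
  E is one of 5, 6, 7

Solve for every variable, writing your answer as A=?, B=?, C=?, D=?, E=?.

B's domain is down to {6}, so B = 6. So A, C, D, E can't be 6.
D's domain is down to {3}, so D = 3. So A can't be 3.
A must be 5 (only option left). Eliminate 5 elsewhere: C, E.
C's domain is down to {4}, so C = 4.
E has just one choice, so E = 7.

A=5, B=6, C=4, D=3, E=7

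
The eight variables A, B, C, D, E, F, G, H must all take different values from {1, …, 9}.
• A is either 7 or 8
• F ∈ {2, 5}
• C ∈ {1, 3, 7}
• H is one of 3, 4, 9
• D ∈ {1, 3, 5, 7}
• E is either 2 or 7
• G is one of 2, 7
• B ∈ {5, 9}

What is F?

The 8 variables together cover exactly {1, 2, 3, 4, 5, 7, 8, 9} — 8 values for 8 variables — and 4 appears only in H's list, so H = 4.
The 7 still-open variables together cover exactly {1, 2, 3, 5, 7, 8, 9} — 7 values for 7 variables — and 8 appears only in A's list, so A = 8.
The 6 still-open variables together cover exactly {1, 2, 3, 5, 7, 9} — 6 values for 6 variables — and 9 appears only in B's list, so B = 9.
E and G share exactly the 2 values {2, 7}; by pigeonhole those values go to them, so strike 2, 7 from C, D, F.
So F = 5.

5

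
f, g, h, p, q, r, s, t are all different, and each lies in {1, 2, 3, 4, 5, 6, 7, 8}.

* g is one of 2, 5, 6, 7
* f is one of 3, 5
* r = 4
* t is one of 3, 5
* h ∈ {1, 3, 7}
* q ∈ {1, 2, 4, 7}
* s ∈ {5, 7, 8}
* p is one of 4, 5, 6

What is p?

r must be 4 (only option left). Strike 4 from p, q.
Among the 7 still-open variables, 8 fits only s (and all 7 values in {1, 2, 3, 5, 6, 7, 8} must be used), so s = 8.
f and t between them cover only {3, 5} — a naked pair. Remove those values from g, h, p.
So p = 6.

6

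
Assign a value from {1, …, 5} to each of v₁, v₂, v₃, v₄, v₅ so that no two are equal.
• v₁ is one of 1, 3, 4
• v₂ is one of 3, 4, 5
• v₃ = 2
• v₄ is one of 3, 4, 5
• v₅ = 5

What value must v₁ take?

1

v₃'s domain is down to {2}, so v₃ = 2.
v₅ has just one choice, so v₅ = 5. Remove 5 from v₂, v₄.
Among the 3 still-open variables, 1 fits only v₁ (and all 3 values in {1, 3, 4} must be used), so v₁ = 1.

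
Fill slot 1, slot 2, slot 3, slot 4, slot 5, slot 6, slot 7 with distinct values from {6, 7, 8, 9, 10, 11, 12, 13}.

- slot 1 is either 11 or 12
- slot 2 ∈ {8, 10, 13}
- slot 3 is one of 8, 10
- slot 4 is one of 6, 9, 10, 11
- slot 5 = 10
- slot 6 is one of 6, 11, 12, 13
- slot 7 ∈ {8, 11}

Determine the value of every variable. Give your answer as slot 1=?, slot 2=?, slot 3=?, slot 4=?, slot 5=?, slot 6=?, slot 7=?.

slot 1=12, slot 2=13, slot 3=8, slot 4=9, slot 5=10, slot 6=6, slot 7=11

slot 5 has just one choice, so slot 5 = 10. Remove 10 from slot 2, slot 3, slot 4.
slot 3's domain is down to {8}, so slot 3 = 8. Strike 8 from slot 2, slot 7.
slot 7 has just one choice, so slot 7 = 11. Eliminate 11 elsewhere: slot 1, slot 4, slot 6.
That leaves slot 1 = 12. So slot 6 can't be 12.
slot 2 must be 13 (only option left). So slot 6 can't be 13.
slot 6 must be 6 (only option left). Strike 6 from slot 4.
slot 4's domain is down to {9}, so slot 4 = 9.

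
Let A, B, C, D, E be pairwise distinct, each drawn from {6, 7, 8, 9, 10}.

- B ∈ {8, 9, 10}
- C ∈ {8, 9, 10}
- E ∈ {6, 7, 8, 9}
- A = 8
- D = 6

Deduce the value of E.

A has just one choice, so A = 8. So B, C, E can't be 8.
D's domain is down to {6}, so D = 6. Remove 6 from E.
The 3 still-open variables draw from only 3 values {7, 9, 10}, so each is used; only E can be 7, hence E = 7.

7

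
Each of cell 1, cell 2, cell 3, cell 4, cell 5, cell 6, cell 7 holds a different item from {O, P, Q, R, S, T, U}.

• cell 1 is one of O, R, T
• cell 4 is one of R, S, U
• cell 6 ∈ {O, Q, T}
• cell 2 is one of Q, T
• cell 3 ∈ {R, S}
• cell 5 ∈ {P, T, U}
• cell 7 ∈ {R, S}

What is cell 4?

U

Among the 7 variables, P fits only cell 5 (and all 7 values in {O, P, Q, R, S, T, U} must be used), so cell 5 = P.
The 6 still-open variables draw from only 6 values {O, Q, R, S, T, U}, so each is used; only cell 4 can be U, hence cell 4 = U.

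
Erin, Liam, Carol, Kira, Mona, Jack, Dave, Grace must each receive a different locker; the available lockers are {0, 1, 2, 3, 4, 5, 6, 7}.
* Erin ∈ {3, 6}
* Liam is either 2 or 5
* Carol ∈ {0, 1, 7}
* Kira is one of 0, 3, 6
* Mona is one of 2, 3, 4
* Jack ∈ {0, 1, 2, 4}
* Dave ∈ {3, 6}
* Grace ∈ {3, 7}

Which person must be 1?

Carol

Among the 8 variables, 5 fits only Liam (and all 8 values in {0, 1, 2, 3, 4, 5, 6, 7} must be used), so Liam = 5.
Erin and Dave share exactly the 2 values {3, 6}; by pigeonhole those values go to them, so strike 3, 6 from Kira, Mona, Grace.
That leaves Kira = 0. Remove 0 from Carol, Jack.
Grace's domain is down to {7}, so Grace = 7. So Carol can't be 7.
So 1 goes to Carol.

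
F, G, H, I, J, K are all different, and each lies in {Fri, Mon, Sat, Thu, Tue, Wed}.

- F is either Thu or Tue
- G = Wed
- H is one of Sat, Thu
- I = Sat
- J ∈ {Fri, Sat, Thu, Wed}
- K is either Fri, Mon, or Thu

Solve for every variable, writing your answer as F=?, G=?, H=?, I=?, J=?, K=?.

F=Tue, G=Wed, H=Thu, I=Sat, J=Fri, K=Mon

G's domain is down to {Wed}, so G = Wed. So J can't be Wed.
I has just one choice, so I = Sat. Strike Sat from H, J.
H has just one choice, so H = Thu. So F, J, K can't be Thu.
J's domain is down to {Fri}, so J = Fri. Eliminate Fri elsewhere: K.
K's domain is down to {Mon}, so K = Mon.
F must be Tue (only option left).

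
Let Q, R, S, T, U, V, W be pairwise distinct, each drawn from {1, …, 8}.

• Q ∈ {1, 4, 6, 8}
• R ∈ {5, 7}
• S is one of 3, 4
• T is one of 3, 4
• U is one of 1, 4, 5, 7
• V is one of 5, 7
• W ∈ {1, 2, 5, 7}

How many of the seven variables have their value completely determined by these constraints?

2

R and V between them cover only {5, 7} — a naked pair. Remove those values from U, W.
The 2 variables S and T are confined to {3, 4}, which locks those values in; drop them from Q, U.
U must be 1 (only option left). Remove 1 from Q, W.
W's domain is down to {2}, so W = 2.
Determined: U=1, W=2. The other variables each still have more than one consistent value. That makes 2.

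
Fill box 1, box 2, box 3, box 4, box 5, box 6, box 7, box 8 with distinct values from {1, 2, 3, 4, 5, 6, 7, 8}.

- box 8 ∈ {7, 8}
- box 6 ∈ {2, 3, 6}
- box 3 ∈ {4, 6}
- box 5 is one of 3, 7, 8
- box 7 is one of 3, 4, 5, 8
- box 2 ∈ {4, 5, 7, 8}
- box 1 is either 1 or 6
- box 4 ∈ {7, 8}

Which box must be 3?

The 8 variables draw from only 8 values {1, 2, 3, 4, 5, 6, 7, 8}, so each is used; only box 1 can be 1, hence box 1 = 1.
The 7 still-open variables draw from only 7 values {2, 3, 4, 5, 6, 7, 8}, so each is used; only box 6 can be 2, hence box 6 = 2.
The 6 still-open variables draw from only 6 values {3, 4, 5, 6, 7, 8}, so each is used; only box 3 can be 6, hence box 3 = 6.
box 4 and box 8 between them cover only {7, 8} — a naked pair. Remove those values from box 2, box 5, box 7.
So 3 goes to box 5.

box 5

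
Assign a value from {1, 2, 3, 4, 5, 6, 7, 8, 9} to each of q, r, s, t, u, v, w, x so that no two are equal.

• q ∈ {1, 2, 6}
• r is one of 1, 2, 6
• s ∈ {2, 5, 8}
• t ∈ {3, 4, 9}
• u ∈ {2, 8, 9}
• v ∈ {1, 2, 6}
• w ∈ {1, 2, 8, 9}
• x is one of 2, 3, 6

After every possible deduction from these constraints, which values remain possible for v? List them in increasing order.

The 8 variables together cover exactly {1, 2, 3, 4, 5, 6, 8, 9} — 8 values for 8 variables — and 4 appears only in t's list, so t = 4.
The 7 still-open variables draw from only 7 values {1, 2, 3, 5, 6, 8, 9}, so each is used; only x can be 3, hence x = 3.
Among the 6 still-open variables, 5 fits only s (and all 6 values in {1, 2, 5, 6, 8, 9} must be used), so s = 5.
The 3 variables q, r, v are confined to {1, 2, 6}, which locks those values in; drop them from u, w.
No further eliminations apply; v can still be any of 1, 2, 6.

1, 2, 6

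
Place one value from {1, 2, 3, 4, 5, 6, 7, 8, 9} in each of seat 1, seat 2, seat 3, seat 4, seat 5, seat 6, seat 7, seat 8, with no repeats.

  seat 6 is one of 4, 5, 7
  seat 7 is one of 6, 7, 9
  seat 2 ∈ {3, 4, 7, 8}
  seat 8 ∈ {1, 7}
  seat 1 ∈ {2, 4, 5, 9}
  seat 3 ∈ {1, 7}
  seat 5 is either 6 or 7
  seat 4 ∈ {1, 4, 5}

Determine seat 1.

seat 3 and seat 8 share exactly the 2 values {1, 7}; by pigeonhole those values go to them, so strike 1, 7 from seat 2, seat 4, seat 5, seat 6, seat 7.
seat 5 has just one choice, so seat 5 = 6. Strike 6 from seat 7.
seat 7 has just one choice, so seat 7 = 9. Strike 9 from seat 1.
The 2 variables seat 4 and seat 6 are confined to {4, 5}, which locks those values in; drop them from seat 1, seat 2.
So seat 1 = 2.

2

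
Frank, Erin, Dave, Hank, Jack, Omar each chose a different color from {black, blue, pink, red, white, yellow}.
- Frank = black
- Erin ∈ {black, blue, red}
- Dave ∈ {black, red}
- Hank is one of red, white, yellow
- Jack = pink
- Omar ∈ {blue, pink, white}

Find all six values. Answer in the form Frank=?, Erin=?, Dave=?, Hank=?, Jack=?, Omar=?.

Frank must be black (only option left). So Erin, Dave can't be black.
Dave must be red (only option left). Strike red from Erin, Hank.
Jack's domain is down to {pink}, so Jack = pink. Eliminate pink elsewhere: Omar.
That leaves Erin = blue. Remove blue from Omar.
Omar's domain is down to {white}, so Omar = white. Eliminate white elsewhere: Hank.
Hank must be yellow (only option left).

Frank=black, Erin=blue, Dave=red, Hank=yellow, Jack=pink, Omar=white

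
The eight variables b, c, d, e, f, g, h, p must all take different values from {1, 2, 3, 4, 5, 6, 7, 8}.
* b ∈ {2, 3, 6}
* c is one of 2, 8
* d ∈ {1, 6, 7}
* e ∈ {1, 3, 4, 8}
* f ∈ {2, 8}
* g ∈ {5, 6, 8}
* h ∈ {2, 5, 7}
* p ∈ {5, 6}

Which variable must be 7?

The 8 variables draw from only 8 values {1, 2, 3, 4, 5, 6, 7, 8}, so each is used; only e can be 4, hence e = 4.
Among the 7 still-open variables, 1 fits only d (and all 7 values in {1, 2, 3, 5, 6, 7, 8} must be used), so d = 1.
The 6 still-open variables draw from only 6 values {2, 3, 5, 6, 7, 8}, so each is used; only b can be 3, hence b = 3.
The 5 still-open variables draw from only 5 values {2, 5, 6, 7, 8}, so each is used; only h can be 7, hence h = 7.

h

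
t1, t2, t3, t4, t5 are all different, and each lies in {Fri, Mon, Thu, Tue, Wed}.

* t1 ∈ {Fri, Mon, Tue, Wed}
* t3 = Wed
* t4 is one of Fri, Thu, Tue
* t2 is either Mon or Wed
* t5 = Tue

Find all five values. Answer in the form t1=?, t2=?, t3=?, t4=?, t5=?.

t3 has just one choice, so t3 = Wed. Remove Wed from t1, t2.
That leaves t5 = Tue. Eliminate Tue elsewhere: t1, t4.
That leaves t2 = Mon. So t1 can't be Mon.
t1 has just one choice, so t1 = Fri. So t4 can't be Fri.
That leaves t4 = Thu.

t1=Fri, t2=Mon, t3=Wed, t4=Thu, t5=Tue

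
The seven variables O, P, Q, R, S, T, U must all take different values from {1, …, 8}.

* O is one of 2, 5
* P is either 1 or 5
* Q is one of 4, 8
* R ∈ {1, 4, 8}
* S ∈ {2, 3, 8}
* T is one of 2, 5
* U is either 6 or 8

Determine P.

1

Among the 7 variables, 3 fits only S (and all 7 values in {1, 2, 3, 4, 5, 6, 8} must be used), so S = 3.
Among the 6 still-open variables, 6 fits only U (and all 6 values in {1, 2, 4, 5, 6, 8} must be used), so U = 6.
The 2 variables O and T are confined to {2, 5}, which locks those values in; drop them from P.
So P = 1.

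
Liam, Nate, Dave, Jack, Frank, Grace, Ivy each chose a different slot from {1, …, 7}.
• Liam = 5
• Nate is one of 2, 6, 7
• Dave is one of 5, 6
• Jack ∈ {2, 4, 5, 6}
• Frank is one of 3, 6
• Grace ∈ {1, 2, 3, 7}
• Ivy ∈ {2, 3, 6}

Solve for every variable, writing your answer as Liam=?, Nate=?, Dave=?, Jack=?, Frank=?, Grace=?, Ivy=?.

Liam=5, Nate=7, Dave=6, Jack=4, Frank=3, Grace=1, Ivy=2

Liam's domain is down to {5}, so Liam = 5. So Dave, Jack can't be 5.
That leaves Dave = 6. So Nate, Jack, Frank, Ivy can't be 6.
Frank's domain is down to {3}, so Frank = 3. Remove 3 from Grace, Ivy.
That leaves Ivy = 2. So Nate, Jack, Grace can't be 2.
Nate must be 7 (only option left). Eliminate 7 elsewhere: Grace.
That leaves Jack = 4.
Grace's domain is down to {1}, so Grace = 1.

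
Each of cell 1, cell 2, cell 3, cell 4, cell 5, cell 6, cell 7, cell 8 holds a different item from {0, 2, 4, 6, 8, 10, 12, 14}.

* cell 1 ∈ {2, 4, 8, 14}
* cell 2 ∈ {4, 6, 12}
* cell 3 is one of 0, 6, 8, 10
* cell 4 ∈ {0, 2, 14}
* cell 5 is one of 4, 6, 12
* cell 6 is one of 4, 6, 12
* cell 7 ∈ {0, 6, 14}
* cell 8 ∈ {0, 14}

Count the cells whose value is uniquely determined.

Among the 8 variables, 10 fits only cell 3 (and all 8 values in {0, 2, 4, 6, 8, 10, 12, 14} must be used), so cell 3 = 10.
Among the 7 still-open variables, 8 fits only cell 1 (and all 7 values in {0, 2, 4, 6, 8, 12, 14} must be used), so cell 1 = 8.
Among the 6 still-open variables, 2 fits only cell 4 (and all 6 values in {0, 2, 4, 6, 12, 14} must be used), so cell 4 = 2.
cell 2, cell 5, cell 6 share exactly the 3 values {4, 6, 12}; by pigeonhole those values go to them, so strike 4, 6, 12 from cell 7.
Determined: cell 1=8, cell 3=10, cell 4=2. The other cells each still have more than one consistent value. That makes 3.

3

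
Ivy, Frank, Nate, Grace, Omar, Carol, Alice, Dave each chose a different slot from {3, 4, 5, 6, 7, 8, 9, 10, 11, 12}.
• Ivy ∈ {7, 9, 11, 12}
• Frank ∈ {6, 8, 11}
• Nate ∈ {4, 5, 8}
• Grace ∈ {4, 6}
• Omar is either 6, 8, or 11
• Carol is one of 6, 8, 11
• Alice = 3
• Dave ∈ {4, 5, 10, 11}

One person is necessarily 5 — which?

Nate

Alice must be 3 (only option left).
Frank, Omar, Carol share exactly the 3 values {6, 8, 11}; by pigeonhole those values go to them, so strike 6, 8, 11 from Ivy, Nate, Grace, Dave.
Grace's domain is down to {4}, so Grace = 4. Strike 4 from Nate, Dave.
So 5 goes to Nate.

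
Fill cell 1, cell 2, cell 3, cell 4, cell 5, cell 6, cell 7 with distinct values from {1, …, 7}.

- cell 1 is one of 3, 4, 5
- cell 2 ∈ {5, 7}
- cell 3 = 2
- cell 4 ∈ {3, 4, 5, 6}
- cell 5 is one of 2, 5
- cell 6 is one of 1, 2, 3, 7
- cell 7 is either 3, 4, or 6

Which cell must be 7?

cell 2

cell 3 must be 2 (only option left). Strike 2 from cell 5, cell 6.
cell 5 has just one choice, so cell 5 = 5. Eliminate 5 elsewhere: cell 1, cell 2, cell 4.
So 7 goes to cell 2.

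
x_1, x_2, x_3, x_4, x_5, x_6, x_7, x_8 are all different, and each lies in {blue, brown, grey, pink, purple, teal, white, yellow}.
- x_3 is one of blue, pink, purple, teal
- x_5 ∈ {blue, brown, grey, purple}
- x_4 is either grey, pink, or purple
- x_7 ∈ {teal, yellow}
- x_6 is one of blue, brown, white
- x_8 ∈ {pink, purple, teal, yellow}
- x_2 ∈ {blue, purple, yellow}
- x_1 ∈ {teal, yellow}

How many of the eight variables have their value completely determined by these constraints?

The 8 variables together cover exactly {blue, brown, grey, pink, purple, teal, white, yellow} — 8 values for 8 variables — and white appears only in x_6's list, so x_6 = white.
Among the 7 still-open variables, brown fits only x_5 (and all 7 values in {blue, brown, grey, pink, purple, teal, yellow} must be used), so x_5 = brown.
The 6 still-open variables together cover exactly {blue, grey, pink, purple, teal, yellow} — 6 values for 6 variables — and grey appears only in x_4's list, so x_4 = grey.
The 2 variables x_1 and x_7 are confined to {teal, yellow}, which locks those values in; drop them from x_2, x_3, x_8.
Determined: x_4=grey, x_5=brown, x_6=white. The other variables each still have more than one consistent value. That makes 3.

3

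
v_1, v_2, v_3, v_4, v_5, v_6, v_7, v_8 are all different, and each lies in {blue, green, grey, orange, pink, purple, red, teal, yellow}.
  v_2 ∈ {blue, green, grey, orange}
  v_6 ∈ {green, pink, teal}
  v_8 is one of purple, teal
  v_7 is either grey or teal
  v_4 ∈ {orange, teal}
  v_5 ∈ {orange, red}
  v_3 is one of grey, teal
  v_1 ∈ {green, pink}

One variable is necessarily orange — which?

The 8 variables together cover exactly {blue, green, grey, orange, pink, purple, red, teal} — 8 values for 8 variables — and blue appears only in v_2's list, so v_2 = blue.
The 7 still-open variables together cover exactly {green, grey, orange, pink, purple, red, teal} — 7 values for 7 variables — and purple appears only in v_8's list, so v_8 = purple.
The 6 still-open variables together cover exactly {green, grey, orange, pink, red, teal} — 6 values for 6 variables — and red appears only in v_5's list, so v_5 = red.
The 5 still-open variables together cover exactly {green, grey, orange, pink, teal} — 5 values for 5 variables — and orange appears only in v_4's list, so v_4 = orange.

v_4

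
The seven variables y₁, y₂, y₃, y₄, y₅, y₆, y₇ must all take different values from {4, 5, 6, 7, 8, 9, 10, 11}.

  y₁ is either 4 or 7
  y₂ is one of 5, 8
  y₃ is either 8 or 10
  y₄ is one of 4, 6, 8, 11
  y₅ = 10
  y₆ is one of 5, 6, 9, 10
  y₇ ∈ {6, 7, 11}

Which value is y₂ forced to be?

5

y₅ has just one choice, so y₅ = 10. Eliminate 10 elsewhere: y₃, y₆.
y₃'s domain is down to {8}, so y₃ = 8. Strike 8 from y₂, y₄.
So y₂ = 5.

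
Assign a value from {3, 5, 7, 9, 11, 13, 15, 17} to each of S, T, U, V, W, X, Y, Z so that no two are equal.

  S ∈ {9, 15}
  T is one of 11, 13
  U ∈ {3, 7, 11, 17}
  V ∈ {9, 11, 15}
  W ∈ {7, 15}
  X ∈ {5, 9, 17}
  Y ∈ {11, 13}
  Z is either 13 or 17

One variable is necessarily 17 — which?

Z

The 8 variables together cover exactly {3, 5, 7, 9, 11, 13, 15, 17} — 8 values for 8 variables — and 3 appears only in U's list, so U = 3.
Among the 7 still-open variables, 5 fits only X (and all 7 values in {5, 7, 9, 11, 13, 15, 17} must be used), so X = 5.
Among the 6 still-open variables, 7 fits only W (and all 6 values in {7, 9, 11, 13, 15, 17} must be used), so W = 7.
The 5 still-open variables together cover exactly {9, 11, 13, 15, 17} — 5 values for 5 variables — and 17 appears only in Z's list, so Z = 17.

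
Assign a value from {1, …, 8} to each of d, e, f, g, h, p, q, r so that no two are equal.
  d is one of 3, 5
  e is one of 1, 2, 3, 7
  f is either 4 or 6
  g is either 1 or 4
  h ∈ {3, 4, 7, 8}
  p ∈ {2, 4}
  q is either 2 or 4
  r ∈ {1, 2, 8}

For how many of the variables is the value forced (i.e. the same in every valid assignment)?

The 8 variables draw from only 8 values {1, 2, 3, 4, 5, 6, 7, 8}, so each is used; only d can be 5, hence d = 5.
Among the 7 still-open variables, 6 fits only f (and all 7 values in {1, 2, 3, 4, 6, 7, 8} must be used), so f = 6.
p and q between them cover only {2, 4} — a naked pair. Remove those values from e, g, h, r.
g must be 1 (only option left). Eliminate 1 elsewhere: e, r.
That leaves r = 8. Strike 8 from h.
Determined: d=5, f=6, g=1, r=8. The other variables each still have more than one consistent value. That makes 4.

4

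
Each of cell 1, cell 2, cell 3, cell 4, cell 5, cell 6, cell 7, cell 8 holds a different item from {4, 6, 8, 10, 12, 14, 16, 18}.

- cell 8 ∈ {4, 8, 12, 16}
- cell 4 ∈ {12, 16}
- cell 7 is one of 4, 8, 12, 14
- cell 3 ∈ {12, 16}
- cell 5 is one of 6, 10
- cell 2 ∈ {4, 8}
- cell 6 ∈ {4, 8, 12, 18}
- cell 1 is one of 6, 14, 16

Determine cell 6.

18

The 8 variables draw from only 8 values {4, 6, 8, 10, 12, 14, 16, 18}, so each is used; only cell 5 can be 10, hence cell 5 = 10.
Among the 7 still-open variables, 6 fits only cell 1 (and all 7 values in {4, 6, 8, 12, 14, 16, 18} must be used), so cell 1 = 6.
The 6 still-open variables together cover exactly {4, 8, 12, 14, 16, 18} — 6 values for 6 variables — and 14 appears only in cell 7's list, so cell 7 = 14.
The 5 still-open variables draw from only 5 values {4, 8, 12, 16, 18}, so each is used; only cell 6 can be 18, hence cell 6 = 18.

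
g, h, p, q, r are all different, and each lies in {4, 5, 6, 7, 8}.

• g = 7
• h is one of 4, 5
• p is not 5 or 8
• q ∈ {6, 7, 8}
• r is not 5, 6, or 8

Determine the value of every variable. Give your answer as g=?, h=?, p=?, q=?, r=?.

g=7, h=5, p=6, q=8, r=4

g's domain is down to {7}, so g = 7. So p, q, r can't be 7.
That leaves r = 4. So h, p can't be 4.
h must be 5 (only option left).
p's domain is down to {6}, so p = 6. Remove 6 from q.
q's domain is down to {8}, so q = 8.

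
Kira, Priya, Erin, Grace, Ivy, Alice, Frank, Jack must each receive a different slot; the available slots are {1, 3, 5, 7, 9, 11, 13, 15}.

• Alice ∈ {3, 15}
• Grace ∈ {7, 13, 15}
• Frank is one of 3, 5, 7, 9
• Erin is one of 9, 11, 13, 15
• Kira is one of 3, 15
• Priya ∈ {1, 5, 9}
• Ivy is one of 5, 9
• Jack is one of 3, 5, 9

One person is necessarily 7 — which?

Frank

The 8 variables draw from only 8 values {1, 3, 5, 7, 9, 11, 13, 15}, so each is used; only Priya can be 1, hence Priya = 1.
The 7 still-open variables draw from only 7 values {3, 5, 7, 9, 11, 13, 15}, so each is used; only Erin can be 11, hence Erin = 11.
The 6 still-open variables together cover exactly {3, 5, 7, 9, 13, 15} — 6 values for 6 variables — and 13 appears only in Grace's list, so Grace = 13.
Among the 5 still-open variables, 7 fits only Frank (and all 5 values in {3, 5, 7, 9, 15} must be used), so Frank = 7.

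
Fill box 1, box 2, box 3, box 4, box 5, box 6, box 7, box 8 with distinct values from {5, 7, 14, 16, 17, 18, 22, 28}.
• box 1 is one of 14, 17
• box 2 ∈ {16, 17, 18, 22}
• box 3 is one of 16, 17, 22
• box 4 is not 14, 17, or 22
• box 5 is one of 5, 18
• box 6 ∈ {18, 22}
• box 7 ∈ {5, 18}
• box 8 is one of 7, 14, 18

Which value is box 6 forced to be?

22

The 8 variables together cover exactly {5, 7, 14, 16, 17, 18, 22, 28} — 8 values for 8 variables — and 28 appears only in box 4's list, so box 4 = 28.
The 7 still-open variables together cover exactly {5, 7, 14, 16, 17, 18, 22} — 7 values for 7 variables — and 7 appears only in box 8's list, so box 8 = 7.
The 6 still-open variables together cover exactly {5, 14, 16, 17, 18, 22} — 6 values for 6 variables — and 14 appears only in box 1's list, so box 1 = 14.
box 5 and box 7 between them cover only {5, 18} — a naked pair. Remove those values from box 2, box 6.
So box 6 = 22.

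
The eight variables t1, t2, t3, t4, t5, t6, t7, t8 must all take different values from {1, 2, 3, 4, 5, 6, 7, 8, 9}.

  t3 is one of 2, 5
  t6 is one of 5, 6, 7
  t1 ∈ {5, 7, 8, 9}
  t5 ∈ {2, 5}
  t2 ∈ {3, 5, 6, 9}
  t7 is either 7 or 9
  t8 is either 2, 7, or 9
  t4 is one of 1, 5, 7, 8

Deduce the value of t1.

Among the 8 variables, 1 fits only t4 (and all 8 values in {1, 2, 3, 5, 6, 7, 8, 9} must be used), so t4 = 1.
The 7 still-open variables together cover exactly {2, 3, 5, 6, 7, 8, 9} — 7 values for 7 variables — and 3 appears only in t2's list, so t2 = 3.
Among the 6 still-open variables, 6 fits only t6 (and all 6 values in {2, 5, 6, 7, 8, 9} must be used), so t6 = 6.
Among the 5 still-open variables, 8 fits only t1 (and all 5 values in {2, 5, 7, 8, 9} must be used), so t1 = 8.

8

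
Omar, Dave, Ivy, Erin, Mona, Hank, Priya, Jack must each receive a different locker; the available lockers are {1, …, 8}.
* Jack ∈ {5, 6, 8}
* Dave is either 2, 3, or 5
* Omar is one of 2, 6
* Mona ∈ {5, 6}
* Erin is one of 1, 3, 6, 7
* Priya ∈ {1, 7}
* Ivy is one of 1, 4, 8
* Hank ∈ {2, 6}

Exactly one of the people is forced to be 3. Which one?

Dave

The 8 variables together cover exactly {1, 2, 3, 4, 5, 6, 7, 8} — 8 values for 8 variables — and 4 appears only in Ivy's list, so Ivy = 4.
Among the 7 still-open variables, 8 fits only Jack (and all 7 values in {1, 2, 3, 5, 6, 7, 8} must be used), so Jack = 8.
Omar and Hank between them cover only {2, 6} — a naked pair. Remove those values from Dave, Erin, Mona.
That leaves Mona = 5. Eliminate 5 elsewhere: Dave.
So 3 goes to Dave.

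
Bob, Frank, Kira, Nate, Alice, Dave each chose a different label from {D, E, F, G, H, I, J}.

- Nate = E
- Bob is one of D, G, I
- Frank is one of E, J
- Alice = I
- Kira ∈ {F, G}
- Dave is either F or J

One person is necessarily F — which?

Dave

Nate has just one choice, so Nate = E. Strike E from Frank.
Alice has just one choice, so Alice = I. So Bob can't be I.
Frank has just one choice, so Frank = J. Strike J from Dave.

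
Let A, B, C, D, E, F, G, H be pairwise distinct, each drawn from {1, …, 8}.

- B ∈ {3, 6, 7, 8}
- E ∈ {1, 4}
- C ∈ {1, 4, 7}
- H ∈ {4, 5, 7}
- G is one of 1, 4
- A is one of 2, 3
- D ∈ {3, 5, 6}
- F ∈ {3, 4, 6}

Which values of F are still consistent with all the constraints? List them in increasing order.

3, 6

The 8 variables together cover exactly {1, 2, 3, 4, 5, 6, 7, 8} — 8 values for 8 variables — and 2 appears only in A's list, so A = 2.
The 7 still-open variables draw from only 7 values {1, 3, 4, 5, 6, 7, 8}, so each is used; only B can be 8, hence B = 8.
E and G share exactly the 2 values {1, 4}; by pigeonhole those values go to them, so strike 1, 4 from C, F, H.
That leaves C = 7. Strike 7 from H.
H has just one choice, so H = 5. Remove 5 from D.
No further eliminations apply; F can still be any of 3, 6.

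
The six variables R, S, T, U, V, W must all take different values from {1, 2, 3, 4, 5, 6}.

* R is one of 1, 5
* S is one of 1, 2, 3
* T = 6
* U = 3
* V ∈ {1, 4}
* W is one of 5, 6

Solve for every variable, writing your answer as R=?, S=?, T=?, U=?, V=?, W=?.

T has just one choice, so T = 6. Remove 6 from W.
U's domain is down to {3}, so U = 3. Eliminate 3 elsewhere: S.
W must be 5 (only option left). Eliminate 5 elsewhere: R.
R must be 1 (only option left). Remove 1 from S, V.
S has just one choice, so S = 2.
V must be 4 (only option left).

R=1, S=2, T=6, U=3, V=4, W=5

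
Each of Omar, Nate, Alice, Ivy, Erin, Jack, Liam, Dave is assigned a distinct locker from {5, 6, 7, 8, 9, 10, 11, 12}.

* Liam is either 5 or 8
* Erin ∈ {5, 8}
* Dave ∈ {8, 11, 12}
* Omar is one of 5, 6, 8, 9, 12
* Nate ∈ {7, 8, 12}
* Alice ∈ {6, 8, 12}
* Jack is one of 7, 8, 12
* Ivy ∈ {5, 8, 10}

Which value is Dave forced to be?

The 8 variables together cover exactly {5, 6, 7, 8, 9, 10, 11, 12} — 8 values for 8 variables — and 9 appears only in Omar's list, so Omar = 9.
Among the 7 still-open variables, 6 fits only Alice (and all 7 values in {5, 6, 7, 8, 10, 11, 12} must be used), so Alice = 6.
The 6 still-open variables draw from only 6 values {5, 7, 8, 10, 11, 12}, so each is used; only Ivy can be 10, hence Ivy = 10.
The 5 still-open variables draw from only 5 values {5, 7, 8, 11, 12}, so each is used; only Dave can be 11, hence Dave = 11.

11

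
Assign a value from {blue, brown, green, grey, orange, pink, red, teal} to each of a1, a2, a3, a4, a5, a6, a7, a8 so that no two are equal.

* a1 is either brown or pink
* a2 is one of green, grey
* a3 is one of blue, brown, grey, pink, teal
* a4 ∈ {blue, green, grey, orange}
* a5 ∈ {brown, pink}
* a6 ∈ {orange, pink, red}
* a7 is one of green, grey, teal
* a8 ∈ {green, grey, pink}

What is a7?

teal

The 8 variables draw from only 8 values {blue, brown, green, grey, orange, pink, red, teal}, so each is used; only a6 can be red, hence a6 = red.
Among the 7 still-open variables, orange fits only a4 (and all 7 values in {blue, brown, green, grey, orange, pink, teal} must be used), so a4 = orange.
The 6 still-open variables draw from only 6 values {blue, brown, green, grey, pink, teal}, so each is used; only a3 can be blue, hence a3 = blue.
Among the 5 still-open variables, teal fits only a7 (and all 5 values in {brown, green, grey, pink, teal} must be used), so a7 = teal.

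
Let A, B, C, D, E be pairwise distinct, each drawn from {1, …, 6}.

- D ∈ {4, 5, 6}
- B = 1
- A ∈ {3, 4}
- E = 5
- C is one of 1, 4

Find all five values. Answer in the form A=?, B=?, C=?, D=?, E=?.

B must be 1 (only option left). Strike 1 from C.
That leaves C = 4. Remove 4 from A, D.
E must be 5 (only option left). So D can't be 5.
A has just one choice, so A = 3.
D must be 6 (only option left).

A=3, B=1, C=4, D=6, E=5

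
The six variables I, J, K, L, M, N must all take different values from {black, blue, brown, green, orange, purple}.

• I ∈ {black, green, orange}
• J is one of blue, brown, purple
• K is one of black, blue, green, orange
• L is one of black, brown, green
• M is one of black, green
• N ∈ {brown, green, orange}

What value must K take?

blue

Among the 6 variables, purple fits only J (and all 6 values in {black, blue, brown, green, orange, purple} must be used), so J = purple.
The 5 still-open variables draw from only 5 values {black, blue, brown, green, orange}, so each is used; only K can be blue, hence K = blue.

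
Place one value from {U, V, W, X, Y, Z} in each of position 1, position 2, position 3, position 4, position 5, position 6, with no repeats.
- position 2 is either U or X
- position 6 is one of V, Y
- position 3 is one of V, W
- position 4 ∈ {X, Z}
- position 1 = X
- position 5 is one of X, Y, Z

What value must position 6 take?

position 1 has just one choice, so position 1 = X. Remove X from position 2, position 4, position 5.
That leaves position 2 = U.
position 4 has just one choice, so position 4 = Z. So position 5 can't be Z.
position 5 has just one choice, so position 5 = Y. So position 6 can't be Y.
So position 6 = V.

V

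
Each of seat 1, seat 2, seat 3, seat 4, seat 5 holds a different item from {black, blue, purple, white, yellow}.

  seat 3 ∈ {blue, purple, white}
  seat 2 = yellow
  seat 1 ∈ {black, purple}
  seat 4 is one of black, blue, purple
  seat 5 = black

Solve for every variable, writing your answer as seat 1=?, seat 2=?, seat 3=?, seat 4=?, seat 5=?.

seat 1=purple, seat 2=yellow, seat 3=white, seat 4=blue, seat 5=black

seat 2 must be yellow (only option left).
That leaves seat 5 = black. Eliminate black elsewhere: seat 1, seat 4.
seat 1 has just one choice, so seat 1 = purple. Remove purple from seat 3, seat 4.
That leaves seat 4 = blue. Eliminate blue elsewhere: seat 3.
That leaves seat 3 = white.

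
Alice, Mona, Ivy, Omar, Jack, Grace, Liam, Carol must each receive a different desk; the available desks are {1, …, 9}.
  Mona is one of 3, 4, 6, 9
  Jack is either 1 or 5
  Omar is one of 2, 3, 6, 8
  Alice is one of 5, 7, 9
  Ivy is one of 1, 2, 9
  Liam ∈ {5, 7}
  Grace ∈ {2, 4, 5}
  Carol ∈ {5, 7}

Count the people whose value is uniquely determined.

4

Liam and Carol share exactly the 2 values {5, 7}; by pigeonhole those values go to them, so strike 5, 7 from Alice, Jack, Grace.
Alice must be 9 (only option left). Strike 9 from Mona, Ivy.
That leaves Jack = 1. Strike 1 from Ivy.
That leaves Ivy = 2. So Omar, Grace can't be 2.
Grace's domain is down to {4}, so Grace = 4. So Mona can't be 4.
Determined: Alice=9, Ivy=2, Jack=1, Grace=4. The other people each still have more than one consistent value. That makes 4.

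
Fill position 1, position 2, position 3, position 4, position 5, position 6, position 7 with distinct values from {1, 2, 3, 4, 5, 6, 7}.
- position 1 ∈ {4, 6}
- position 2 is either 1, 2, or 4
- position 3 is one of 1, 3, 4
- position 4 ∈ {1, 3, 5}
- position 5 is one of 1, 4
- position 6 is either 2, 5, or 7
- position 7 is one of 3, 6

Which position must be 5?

Among the 7 variables, 7 fits only position 6 (and all 7 values in {1, 2, 3, 4, 5, 6, 7} must be used), so position 6 = 7.
Among the 6 still-open variables, 2 fits only position 2 (and all 6 values in {1, 2, 3, 4, 5, 6} must be used), so position 2 = 2.
The 5 still-open variables together cover exactly {1, 3, 4, 5, 6} — 5 values for 5 variables — and 5 appears only in position 4's list, so position 4 = 5.

position 4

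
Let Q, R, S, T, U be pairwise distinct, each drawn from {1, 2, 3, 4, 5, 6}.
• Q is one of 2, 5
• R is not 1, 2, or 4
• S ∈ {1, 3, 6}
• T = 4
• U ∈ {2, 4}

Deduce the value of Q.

T's domain is down to {4}, so T = 4. Eliminate 4 elsewhere: U.
U must be 2 (only option left). So Q can't be 2.
So Q = 5.

5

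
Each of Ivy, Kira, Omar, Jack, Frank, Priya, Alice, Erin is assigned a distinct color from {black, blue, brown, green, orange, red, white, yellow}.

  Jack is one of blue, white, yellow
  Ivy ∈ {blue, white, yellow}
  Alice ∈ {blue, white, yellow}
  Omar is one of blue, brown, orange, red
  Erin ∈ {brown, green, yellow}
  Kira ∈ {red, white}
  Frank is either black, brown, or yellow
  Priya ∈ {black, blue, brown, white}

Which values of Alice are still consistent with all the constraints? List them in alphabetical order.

Among the 8 variables, green fits only Erin (and all 8 values in {black, blue, brown, green, orange, red, white, yellow} must be used), so Erin = green.
Among the 7 still-open variables, orange fits only Omar (and all 7 values in {black, blue, brown, orange, red, white, yellow} must be used), so Omar = orange.
The 6 still-open variables draw from only 6 values {black, blue, brown, red, white, yellow}, so each is used; only Kira can be red, hence Kira = red.
Ivy, Jack, Alice between them cover only {blue, white, yellow} — a naked triple. Remove those values from Frank, Priya.
No further eliminations apply; Alice can still be any of blue, white, yellow.

blue, white, yellow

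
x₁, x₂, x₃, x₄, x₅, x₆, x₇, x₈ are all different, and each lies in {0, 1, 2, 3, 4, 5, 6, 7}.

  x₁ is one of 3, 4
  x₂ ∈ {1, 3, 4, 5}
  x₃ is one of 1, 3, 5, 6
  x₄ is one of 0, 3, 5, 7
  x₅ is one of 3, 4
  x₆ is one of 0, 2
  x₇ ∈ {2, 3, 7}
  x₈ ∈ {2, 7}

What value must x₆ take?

0

The 8 variables draw from only 8 values {0, 1, 2, 3, 4, 5, 6, 7}, so each is used; only x₃ can be 6, hence x₃ = 6.
The 7 still-open variables draw from only 7 values {0, 1, 2, 3, 4, 5, 7}, so each is used; only x₂ can be 1, hence x₂ = 1.
Among the 6 still-open variables, 5 fits only x₄ (and all 6 values in {0, 2, 3, 4, 5, 7} must be used), so x₄ = 5.
The 5 still-open variables draw from only 5 values {0, 2, 3, 4, 7}, so each is used; only x₆ can be 0, hence x₆ = 0.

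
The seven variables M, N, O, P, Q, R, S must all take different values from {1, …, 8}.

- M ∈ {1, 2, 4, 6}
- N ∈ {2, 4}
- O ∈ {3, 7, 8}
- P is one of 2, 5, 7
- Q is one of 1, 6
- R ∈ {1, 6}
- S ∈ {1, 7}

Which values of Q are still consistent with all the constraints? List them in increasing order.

1, 6

The 2 variables Q and R are confined to {1, 6}, which locks those values in; drop them from M, S.
S has just one choice, so S = 7. Eliminate 7 elsewhere: O, P.
M and N between them cover only {2, 4} — a naked pair. Remove those values from P.
P must be 5 (only option left).
No further eliminations apply; Q can still be any of 1, 6.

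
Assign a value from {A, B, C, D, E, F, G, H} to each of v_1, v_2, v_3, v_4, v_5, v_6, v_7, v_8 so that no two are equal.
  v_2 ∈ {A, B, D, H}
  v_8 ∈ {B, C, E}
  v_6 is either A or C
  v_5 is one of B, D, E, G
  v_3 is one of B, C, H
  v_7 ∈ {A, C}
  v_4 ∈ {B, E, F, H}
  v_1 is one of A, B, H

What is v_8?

The 8 variables together cover exactly {A, B, C, D, E, F, G, H} — 8 values for 8 variables — and F appears only in v_4's list, so v_4 = F.
The 7 still-open variables draw from only 7 values {A, B, C, D, E, G, H}, so each is used; only v_5 can be G, hence v_5 = G.
The 6 still-open variables draw from only 6 values {A, B, C, D, E, H}, so each is used; only v_2 can be D, hence v_2 = D.
Among the 5 still-open variables, E fits only v_8 (and all 5 values in {A, B, C, E, H} must be used), so v_8 = E.

E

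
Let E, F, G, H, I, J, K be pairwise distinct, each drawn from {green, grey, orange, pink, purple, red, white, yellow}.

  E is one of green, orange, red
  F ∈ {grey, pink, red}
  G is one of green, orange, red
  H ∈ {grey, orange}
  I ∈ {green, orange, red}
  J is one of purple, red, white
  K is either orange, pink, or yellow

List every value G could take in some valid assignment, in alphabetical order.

green, orange, red

E, G, I share exactly the 3 values {green, orange, red}; by pigeonhole those values go to them, so strike green, orange, red from F, H, J, K.
H must be grey (only option left). Eliminate grey elsewhere: F.
F's domain is down to {pink}, so F = pink. Remove pink from K.
That leaves K = yellow.
No further eliminations apply; G can still be any of green, orange, red.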